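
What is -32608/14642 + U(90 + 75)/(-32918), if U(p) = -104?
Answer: -267966844/120496339 ≈ -2.2239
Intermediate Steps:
-32608/14642 + U(90 + 75)/(-32918) = -32608/14642 - 104/(-32918) = -32608*1/14642 - 104*(-1/32918) = -16304/7321 + 52/16459 = -267966844/120496339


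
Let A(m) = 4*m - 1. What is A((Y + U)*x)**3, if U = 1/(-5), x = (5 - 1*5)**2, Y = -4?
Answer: -1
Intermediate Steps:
x = 0 (x = (5 - 5)**2 = 0**2 = 0)
U = -1/5 ≈ -0.20000
A(m) = -1 + 4*m
A((Y + U)*x)**3 = (-1 + 4*((-4 - 1/5)*0))**3 = (-1 + 4*(-21/5*0))**3 = (-1 + 4*0)**3 = (-1 + 0)**3 = (-1)**3 = -1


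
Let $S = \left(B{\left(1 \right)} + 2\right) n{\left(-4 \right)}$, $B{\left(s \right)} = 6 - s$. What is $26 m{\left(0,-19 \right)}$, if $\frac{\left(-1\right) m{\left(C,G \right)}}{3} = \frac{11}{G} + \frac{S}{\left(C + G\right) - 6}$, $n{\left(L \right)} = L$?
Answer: $- \frac{20046}{475} \approx -42.202$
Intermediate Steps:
$S = -28$ ($S = \left(\left(6 - 1\right) + 2\right) \left(-4\right) = \left(5 + 2\right) \left(-4\right) = 7 \left(-4\right) = -28$)
$m{\left(C,G \right)} = - \frac{33}{G} + \frac{84}{-6 + C + G}$ ($m{\left(C,G \right)} = - 3 \left(\frac{11}{G} - \frac{28}{\left(C + G\right) - 6}\right) = - 3 \left(\frac{11}{G} - \frac{28}{-6 + C + G}\right) = - 3 \left(- \frac{28}{-6 + C + G} + \frac{11}{G}\right) = - \frac{33}{G} + \frac{84}{-6 + C + G}$)
$26 m{\left(0,-19 \right)} = 26 \frac{3 \left(66 - 0 + 17 \left(-19\right)\right)}{\left(-19\right) \left(-6 + 0 - 19\right)} = 26 \cdot 3 \left(- \frac{1}{19}\right) \frac{1}{-25} \left(66 + 0 - 323\right) = 26 \cdot 3 \left(- \frac{1}{19}\right) \left(- \frac{1}{25}\right) \left(-257\right) = 26 \left(- \frac{771}{475}\right) = - \frac{20046}{475}$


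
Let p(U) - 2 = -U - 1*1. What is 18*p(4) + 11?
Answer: -43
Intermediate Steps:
p(U) = 1 - U (p(U) = 2 + (-U - 1*1) = 2 + (-U - 1) = 2 + (-1 - U) = 1 - U)
18*p(4) + 11 = 18*(1 - 1*4) + 11 = 18*(1 - 4) + 11 = 18*(-3) + 11 = -54 + 11 = -43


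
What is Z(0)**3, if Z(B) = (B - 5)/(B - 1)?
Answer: 125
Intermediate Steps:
Z(B) = (-5 + B)/(-1 + B)
Z(0)**3 = ((-5 + 0)/(-1 + 0))**3 = (-5/(-1))**3 = (-1*(-5))**3 = 5**3 = 125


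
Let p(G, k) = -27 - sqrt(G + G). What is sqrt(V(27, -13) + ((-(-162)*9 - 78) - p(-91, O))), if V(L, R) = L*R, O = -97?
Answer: sqrt(1056 + I*sqrt(182)) ≈ 32.497 + 0.2076*I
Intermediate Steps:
p(G, k) = -27 - sqrt(2)*sqrt(G) (p(G, k) = -27 - sqrt(2*G) = -27 - sqrt(2)*sqrt(G))
sqrt(V(27, -13) + ((-(-162)*9 - 78) - p(-91, O))) = sqrt(27*(-13) + ((-(-162)*9 - 78) - (-27 - sqrt(2)*sqrt(-91)))) = sqrt(-351 + ((-27*(-54) - 78) - (-27 - sqrt(2)*I*sqrt(91)))) = sqrt(-351 + ((1458 - 78) - (-27 - I*sqrt(182)))) = sqrt(-351 + (1380 + (27 + I*sqrt(182)))) = sqrt(-351 + (1407 + I*sqrt(182))) = sqrt(1056 + I*sqrt(182))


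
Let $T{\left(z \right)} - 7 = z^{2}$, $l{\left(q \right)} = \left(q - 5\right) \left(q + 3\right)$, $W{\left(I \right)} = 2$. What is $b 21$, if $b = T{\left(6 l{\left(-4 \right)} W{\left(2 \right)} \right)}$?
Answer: $245091$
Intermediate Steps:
$l{\left(q \right)} = \left(-5 + q\right) \left(3 + q\right)$
$T{\left(z \right)} = 7 + z^{2}$
$b = 11671$ ($b = 7 + \left(6 \left(-15 + \left(-4\right)^{2} - -8\right) 2\right)^{2} = 7 + \left(6 \left(-15 + 16 + 8\right) 2\right)^{2} = 7 + \left(6 \cdot 9 \cdot 2\right)^{2} = 7 + \left(54 \cdot 2\right)^{2} = 7 + 108^{2} = 7 + 11664 = 11671$)
$b 21 = 11671 \cdot 21 = 245091$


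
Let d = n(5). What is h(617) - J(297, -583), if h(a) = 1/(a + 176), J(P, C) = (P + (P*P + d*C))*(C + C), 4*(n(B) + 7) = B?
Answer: 169871257129/1586 ≈ 1.0711e+8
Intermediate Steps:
n(B) = -7 + B/4
d = -23/4 (d = -7 + (1/4)*5 = -7 + 5/4 = -23/4 ≈ -5.7500)
J(P, C) = 2*C*(P + P**2 - 23*C/4) (J(P, C) = (P + (P*P - 23*C/4))*(C + C) = (P + (P**2 - 23*C/4))*(2*C) = (P + P**2 - 23*C/4)*(2*C) = 2*C*(P + P**2 - 23*C/4))
h(a) = 1/(176 + a)
h(617) - J(297, -583) = 1/(176 + 617) - (-583)*(-23*(-583) + 4*297 + 4*297**2)/2 = 1/793 - (-583)*(13409 + 1188 + 4*88209)/2 = 1/793 - (-583)*(13409 + 1188 + 352836)/2 = 1/793 - (-583)*367433/2 = 1/793 - 1*(-214213439/2) = 1/793 + 214213439/2 = 169871257129/1586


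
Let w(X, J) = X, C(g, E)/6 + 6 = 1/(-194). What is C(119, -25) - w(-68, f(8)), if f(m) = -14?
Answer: 3101/97 ≈ 31.969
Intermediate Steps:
C(g, E) = -3495/97 (C(g, E) = -36 + 6/(-194) = -36 + 6*(-1/194) = -36 - 3/97 = -3495/97)
C(119, -25) - w(-68, f(8)) = -3495/97 - 1*(-68) = -3495/97 + 68 = 3101/97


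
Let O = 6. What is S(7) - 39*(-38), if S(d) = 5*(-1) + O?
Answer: 1483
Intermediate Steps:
S(d) = 1 (S(d) = 5*(-1) + 6 = -5 + 6 = 1)
S(7) - 39*(-38) = 1 - 39*(-38) = 1 + 1482 = 1483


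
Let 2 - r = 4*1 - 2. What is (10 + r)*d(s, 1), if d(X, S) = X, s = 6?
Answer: 60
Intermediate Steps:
r = 0 (r = 2 - (4*1 - 2) = 2 - (4 - 2) = 2 - 1*2 = 2 - 2 = 0)
(10 + r)*d(s, 1) = (10 + 0)*6 = 10*6 = 60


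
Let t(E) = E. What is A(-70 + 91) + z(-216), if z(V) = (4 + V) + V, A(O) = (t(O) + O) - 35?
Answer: -421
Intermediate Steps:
A(O) = -35 + 2*O (A(O) = (O + O) - 35 = 2*O - 35 = -35 + 2*O)
z(V) = 4 + 2*V
A(-70 + 91) + z(-216) = (-35 + 2*(-70 + 91)) + (4 + 2*(-216)) = (-35 + 2*21) + (4 - 432) = (-35 + 42) - 428 = 7 - 428 = -421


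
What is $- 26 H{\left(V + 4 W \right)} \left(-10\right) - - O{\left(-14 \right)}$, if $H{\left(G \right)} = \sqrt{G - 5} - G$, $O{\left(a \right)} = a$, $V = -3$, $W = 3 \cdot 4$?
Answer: $-11714 + 520 \sqrt{10} \approx -10070.0$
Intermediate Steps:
$W = 12$
$H{\left(G \right)} = \sqrt{-5 + G} - G$
$- 26 H{\left(V + 4 W \right)} \left(-10\right) - - O{\left(-14 \right)} = - 26 \left(\sqrt{-5 + \left(-3 + 4 \cdot 12\right)} - \left(-3 + 4 \cdot 12\right)\right) \left(-10\right) - \left(-1\right) \left(-14\right) = - 26 \left(\sqrt{-5 + \left(-3 + 48\right)} - \left(-3 + 48\right)\right) \left(-10\right) - 14 = - 26 \left(\sqrt{-5 + 45} - 45\right) \left(-10\right) - 14 = - 26 \left(\sqrt{40} - 45\right) \left(-10\right) - 14 = - 26 \left(2 \sqrt{10} - 45\right) \left(-10\right) - 14 = - 26 \left(-45 + 2 \sqrt{10}\right) \left(-10\right) - 14 = \left(1170 - 52 \sqrt{10}\right) \left(-10\right) - 14 = \left(-11700 + 520 \sqrt{10}\right) - 14 = -11714 + 520 \sqrt{10}$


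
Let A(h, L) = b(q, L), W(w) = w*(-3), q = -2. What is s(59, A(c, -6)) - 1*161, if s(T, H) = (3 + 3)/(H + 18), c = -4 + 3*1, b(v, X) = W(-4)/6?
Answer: -1607/10 ≈ -160.70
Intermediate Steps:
W(w) = -3*w
b(v, X) = 2 (b(v, X) = -3*(-4)/6 = 12*(1/6) = 2)
c = -1 (c = -4 + 3 = -1)
A(h, L) = 2
s(T, H) = 6/(18 + H)
s(59, A(c, -6)) - 1*161 = 6/(18 + 2) - 1*161 = 6/20 - 161 = 6*(1/20) - 161 = 3/10 - 161 = -1607/10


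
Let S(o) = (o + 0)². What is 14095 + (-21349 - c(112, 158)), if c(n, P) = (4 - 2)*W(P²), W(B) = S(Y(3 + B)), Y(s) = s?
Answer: -1246709432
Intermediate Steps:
S(o) = o²
W(B) = (3 + B)²
c(n, P) = 2*(3 + P²)² (c(n, P) = (4 - 2)*(3 + P²)² = 2*(3 + P²)²)
14095 + (-21349 - c(112, 158)) = 14095 + (-21349 - 2*(3 + 158²)²) = 14095 + (-21349 - 2*(3 + 24964)²) = 14095 + (-21349 - 2*24967²) = 14095 + (-21349 - 2*623351089) = 14095 + (-21349 - 1*1246702178) = 14095 + (-21349 - 1246702178) = 14095 - 1246723527 = -1246709432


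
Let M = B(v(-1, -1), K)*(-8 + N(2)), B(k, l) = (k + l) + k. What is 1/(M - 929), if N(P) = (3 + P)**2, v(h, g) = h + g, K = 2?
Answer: -1/963 ≈ -0.0010384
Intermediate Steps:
v(h, g) = g + h
B(k, l) = l + 2*k
M = -34 (M = (2 + 2*(-1 - 1))*(-8 + (3 + 2)**2) = (2 + 2*(-2))*(-8 + 5**2) = (2 - 4)*(-8 + 25) = -2*17 = -34)
1/(M - 929) = 1/(-34 - 929) = 1/(-963) = -1/963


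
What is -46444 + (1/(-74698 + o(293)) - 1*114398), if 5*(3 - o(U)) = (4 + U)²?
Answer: -74258177933/461684 ≈ -1.6084e+5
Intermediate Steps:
o(U) = 3 - (4 + U)²/5
-46444 + (1/(-74698 + o(293)) - 1*114398) = -46444 + (1/(-74698 + (3 - (4 + 293)²/5)) - 1*114398) = -46444 + (1/(-74698 + (3 - ⅕*297²)) - 114398) = -46444 + (1/(-74698 + (3 - ⅕*88209)) - 114398) = -46444 + (1/(-74698 + (3 - 88209/5)) - 114398) = -46444 + (1/(-74698 - 88194/5) - 114398) = -46444 + (1/(-461684/5) - 114398) = -46444 + (-5/461684 - 114398) = -46444 - 52815726237/461684 = -74258177933/461684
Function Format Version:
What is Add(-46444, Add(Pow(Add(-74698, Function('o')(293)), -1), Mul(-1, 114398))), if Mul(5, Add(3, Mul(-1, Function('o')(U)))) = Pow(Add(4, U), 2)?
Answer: Rational(-74258177933, 461684) ≈ -1.6084e+5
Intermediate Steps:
Function('o')(U) = Add(3, Mul(Rational(-1, 5), Pow(Add(4, U), 2)))
Add(-46444, Add(Pow(Add(-74698, Function('o')(293)), -1), Mul(-1, 114398))) = Add(-46444, Add(Pow(Add(-74698, Add(3, Mul(Rational(-1, 5), Pow(Add(4, 293), 2)))), -1), Mul(-1, 114398))) = Add(-46444, Add(Pow(Add(-74698, Add(3, Mul(Rational(-1, 5), Pow(297, 2)))), -1), -114398)) = Add(-46444, Add(Pow(Add(-74698, Add(3, Mul(Rational(-1, 5), 88209))), -1), -114398)) = Add(-46444, Add(Pow(Add(-74698, Add(3, Rational(-88209, 5))), -1), -114398)) = Add(-46444, Add(Pow(Add(-74698, Rational(-88194, 5)), -1), -114398)) = Add(-46444, Add(Pow(Rational(-461684, 5), -1), -114398)) = Add(-46444, Add(Rational(-5, 461684), -114398)) = Add(-46444, Rational(-52815726237, 461684)) = Rational(-74258177933, 461684)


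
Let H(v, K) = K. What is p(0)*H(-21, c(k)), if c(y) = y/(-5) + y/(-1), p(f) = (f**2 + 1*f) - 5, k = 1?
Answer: 6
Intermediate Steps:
p(f) = -5 + f + f**2 (p(f) = (f**2 + f) - 5 = (f + f**2) - 5 = -5 + f + f**2)
c(y) = -6*y/5 (c(y) = y*(-1/5) + y*(-1) = -y/5 - y = -6*y/5)
p(0)*H(-21, c(k)) = (-5 + 0 + 0**2)*(-6/5*1) = (-5 + 0 + 0)*(-6/5) = -5*(-6/5) = 6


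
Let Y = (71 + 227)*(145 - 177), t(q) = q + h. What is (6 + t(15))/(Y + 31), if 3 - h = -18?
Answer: -42/9505 ≈ -0.0044187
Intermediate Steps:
h = 21 (h = 3 - 1*(-18) = 3 + 18 = 21)
t(q) = 21 + q (t(q) = q + 21 = 21 + q)
Y = -9536 (Y = 298*(-32) = -9536)
(6 + t(15))/(Y + 31) = (6 + (21 + 15))/(-9536 + 31) = (6 + 36)/(-9505) = 42*(-1/9505) = -42/9505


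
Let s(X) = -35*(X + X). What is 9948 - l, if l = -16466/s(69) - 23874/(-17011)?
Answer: 408481701347/41081565 ≈ 9943.2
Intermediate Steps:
s(X) = -70*X
l = 197707273/41081565 (l = -16466/((-70*69)) - 23874/(-17011) = -16466/(-4830) - 23874*(-1/17011) = -16466*(-1/4830) + 23874/17011 = 8233/2415 + 23874/17011 = 197707273/41081565 ≈ 4.8126)
9948 - l = 9948 - 1*197707273/41081565 = 9948 - 197707273/41081565 = 408481701347/41081565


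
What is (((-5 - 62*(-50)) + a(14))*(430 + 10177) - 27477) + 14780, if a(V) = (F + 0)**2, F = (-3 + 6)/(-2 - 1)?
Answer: 32826575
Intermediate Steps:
F = -1 (F = 3/(-3) = 3*(-1/3) = -1)
a(V) = 1 (a(V) = (-1 + 0)**2 = (-1)**2 = 1)
(((-5 - 62*(-50)) + a(14))*(430 + 10177) - 27477) + 14780 = (((-5 - 62*(-50)) + 1)*(430 + 10177) - 27477) + 14780 = (((-5 + 3100) + 1)*10607 - 27477) + 14780 = ((3095 + 1)*10607 - 27477) + 14780 = (3096*10607 - 27477) + 14780 = (32839272 - 27477) + 14780 = 32811795 + 14780 = 32826575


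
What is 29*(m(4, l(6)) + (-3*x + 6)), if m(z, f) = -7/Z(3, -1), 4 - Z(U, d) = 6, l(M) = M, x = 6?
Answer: -493/2 ≈ -246.50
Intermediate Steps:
Z(U, d) = -2 (Z(U, d) = 4 - 1*6 = 4 - 6 = -2)
m(z, f) = 7/2 (m(z, f) = -7/(-2) = -7*(-½) = 7/2)
29*(m(4, l(6)) + (-3*x + 6)) = 29*(7/2 + (-3*6 + 6)) = 29*(7/2 + (-18 + 6)) = 29*(7/2 - 12) = 29*(-17/2) = -493/2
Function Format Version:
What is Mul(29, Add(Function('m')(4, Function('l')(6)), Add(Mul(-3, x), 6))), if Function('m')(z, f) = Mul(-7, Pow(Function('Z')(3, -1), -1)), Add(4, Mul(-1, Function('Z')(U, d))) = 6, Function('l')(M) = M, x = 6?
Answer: Rational(-493, 2) ≈ -246.50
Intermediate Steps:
Function('Z')(U, d) = -2 (Function('Z')(U, d) = Add(4, Mul(-1, 6)) = Add(4, -6) = -2)
Function('m')(z, f) = Rational(7, 2) (Function('m')(z, f) = Mul(-7, Pow(-2, -1)) = Mul(-7, Rational(-1, 2)) = Rational(7, 2))
Mul(29, Add(Function('m')(4, Function('l')(6)), Add(Mul(-3, x), 6))) = Mul(29, Add(Rational(7, 2), Add(Mul(-3, 6), 6))) = Mul(29, Add(Rational(7, 2), Add(-18, 6))) = Mul(29, Add(Rational(7, 2), -12)) = Mul(29, Rational(-17, 2)) = Rational(-493, 2)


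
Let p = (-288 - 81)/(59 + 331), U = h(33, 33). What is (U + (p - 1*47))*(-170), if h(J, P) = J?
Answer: 33031/13 ≈ 2540.8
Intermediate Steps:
U = 33
p = -123/130 (p = -369/390 = -369*1/390 = -123/130 ≈ -0.94615)
(U + (p - 1*47))*(-170) = (33 + (-123/130 - 1*47))*(-170) = (33 + (-123/130 - 47))*(-170) = (33 - 6233/130)*(-170) = -1943/130*(-170) = 33031/13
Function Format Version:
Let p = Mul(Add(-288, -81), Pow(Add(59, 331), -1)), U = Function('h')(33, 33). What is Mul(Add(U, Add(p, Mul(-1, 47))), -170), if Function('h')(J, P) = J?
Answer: Rational(33031, 13) ≈ 2540.8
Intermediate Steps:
U = 33
p = Rational(-123, 130) (p = Mul(-369, Pow(390, -1)) = Mul(-369, Rational(1, 390)) = Rational(-123, 130) ≈ -0.94615)
Mul(Add(U, Add(p, Mul(-1, 47))), -170) = Mul(Add(33, Add(Rational(-123, 130), Mul(-1, 47))), -170) = Mul(Add(33, Add(Rational(-123, 130), -47)), -170) = Mul(Add(33, Rational(-6233, 130)), -170) = Mul(Rational(-1943, 130), -170) = Rational(33031, 13)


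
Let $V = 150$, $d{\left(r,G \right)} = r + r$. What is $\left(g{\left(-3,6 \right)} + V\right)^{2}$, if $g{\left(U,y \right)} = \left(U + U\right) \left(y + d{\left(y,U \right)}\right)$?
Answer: $1764$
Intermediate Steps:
$d{\left(r,G \right)} = 2 r$
$g{\left(U,y \right)} = 6 U y$ ($g{\left(U,y \right)} = \left(U + U\right) \left(y + 2 y\right) = 2 U 3 y = 6 U y$)
$\left(g{\left(-3,6 \right)} + V\right)^{2} = \left(6 \left(-3\right) 6 + 150\right)^{2} = \left(-108 + 150\right)^{2} = 42^{2} = 1764$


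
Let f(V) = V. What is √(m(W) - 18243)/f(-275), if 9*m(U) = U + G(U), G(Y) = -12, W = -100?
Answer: -I*√164299/825 ≈ -0.49132*I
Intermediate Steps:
m(U) = -4/3 + U/9 (m(U) = (U - 12)/9 = (-12 + U)/9 = -4/3 + U/9)
√(m(W) - 18243)/f(-275) = √((-4/3 + (⅑)*(-100)) - 18243)/(-275) = √((-4/3 - 100/9) - 18243)*(-1/275) = √(-112/9 - 18243)*(-1/275) = √(-164299/9)*(-1/275) = (I*√164299/3)*(-1/275) = -I*√164299/825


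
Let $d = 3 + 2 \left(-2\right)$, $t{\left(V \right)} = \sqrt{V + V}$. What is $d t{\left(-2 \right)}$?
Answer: $- 2 i \approx - 2.0 i$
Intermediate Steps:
$t{\left(V \right)} = \sqrt{2} \sqrt{V}$ ($t{\left(V \right)} = \sqrt{2 V} = \sqrt{2} \sqrt{V}$)
$d = -1$ ($d = 3 - 4 = -1$)
$d t{\left(-2 \right)} = - \sqrt{2} \sqrt{-2} = - \sqrt{2} i \sqrt{2} = - 2 i$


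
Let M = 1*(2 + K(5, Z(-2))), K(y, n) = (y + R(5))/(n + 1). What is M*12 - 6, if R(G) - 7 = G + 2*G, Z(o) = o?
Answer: -306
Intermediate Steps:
R(G) = 7 + 3*G (R(G) = 7 + (G + 2*G) = 7 + 3*G)
K(y, n) = (22 + y)/(1 + n) (K(y, n) = (y + (7 + 3*5))/(n + 1) = (y + (7 + 15))/(1 + n) = (y + 22)/(1 + n) = (22 + y)/(1 + n))
M = -25 (M = 1*(2 + (22 + 5)/(1 - 2)) = 1*(2 + 27/(-1)) = 1*(2 - 1*27) = 1*(2 - 27) = 1*(-25) = -25)
M*12 - 6 = -25*12 - 6 = -300 - 6 = -306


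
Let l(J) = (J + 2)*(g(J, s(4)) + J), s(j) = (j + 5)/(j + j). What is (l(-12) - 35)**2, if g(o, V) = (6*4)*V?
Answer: 34225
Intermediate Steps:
s(j) = (5 + j)/(2*j) (s(j) = (5 + j)/((2*j)) = (5 + j)*(1/(2*j)) = (5 + j)/(2*j))
g(o, V) = 24*V
l(J) = (2 + J)*(27 + J) (l(J) = (J + 2)*(24*((1/2)*(5 + 4)/4) + J) = (2 + J)*(24*((1/2)*(1/4)*9) + J) = (2 + J)*(24*(9/8) + J) = (2 + J)*(27 + J))
(l(-12) - 35)**2 = ((54 + (-12)**2 + 29*(-12)) - 35)**2 = ((54 + 144 - 348) - 35)**2 = (-150 - 35)**2 = (-185)**2 = 34225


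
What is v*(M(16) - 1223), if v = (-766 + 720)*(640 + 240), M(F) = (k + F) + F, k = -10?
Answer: 48616480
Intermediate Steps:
M(F) = -10 + 2*F (M(F) = (-10 + F) + F = -10 + 2*F)
v = -40480 (v = -46*880 = -40480)
v*(M(16) - 1223) = -40480*((-10 + 2*16) - 1223) = -40480*((-10 + 32) - 1223) = -40480*(22 - 1223) = -40480*(-1201) = 48616480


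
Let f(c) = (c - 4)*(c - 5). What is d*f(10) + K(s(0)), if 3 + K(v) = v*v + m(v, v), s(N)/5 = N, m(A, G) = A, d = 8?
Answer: 237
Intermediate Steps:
s(N) = 5*N
f(c) = (-5 + c)*(-4 + c) (f(c) = (-4 + c)*(-5 + c) = (-5 + c)*(-4 + c))
K(v) = -3 + v + v² (K(v) = -3 + (v*v + v) = -3 + (v² + v) = -3 + (v + v²) = -3 + v + v²)
d*f(10) + K(s(0)) = 8*(20 + 10² - 9*10) + (-3 + 5*0 + (5*0)²) = 8*(20 + 100 - 90) + (-3 + 0 + 0²) = 8*30 + (-3 + 0 + 0) = 240 - 3 = 237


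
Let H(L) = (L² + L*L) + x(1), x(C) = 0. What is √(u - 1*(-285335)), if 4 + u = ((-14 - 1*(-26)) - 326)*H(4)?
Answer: 3*√30587 ≈ 524.67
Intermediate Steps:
H(L) = 2*L² (H(L) = (L² + L*L) + 0 = (L² + L²) + 0 = 2*L² + 0 = 2*L²)
u = -10052 (u = -4 + ((-14 - 1*(-26)) - 326)*(2*4²) = -4 + ((-14 + 26) - 326)*(2*16) = -4 + (12 - 326)*32 = -4 - 314*32 = -4 - 10048 = -10052)
√(u - 1*(-285335)) = √(-10052 - 1*(-285335)) = √(-10052 + 285335) = √275283 = 3*√30587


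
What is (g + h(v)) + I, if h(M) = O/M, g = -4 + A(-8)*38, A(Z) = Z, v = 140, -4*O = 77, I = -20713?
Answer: -1681691/80 ≈ -21021.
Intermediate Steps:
O = -77/4 (O = -¼*77 = -77/4 ≈ -19.250)
g = -308 (g = -4 - 8*38 = -4 - 304 = -308)
h(M) = -77/(4*M)
(g + h(v)) + I = (-308 - 77/4/140) - 20713 = (-308 - 77/4*1/140) - 20713 = (-308 - 11/80) - 20713 = -24651/80 - 20713 = -1681691/80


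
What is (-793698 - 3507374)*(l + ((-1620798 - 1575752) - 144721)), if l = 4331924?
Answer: -4260869880016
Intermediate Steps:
(-793698 - 3507374)*(l + ((-1620798 - 1575752) - 144721)) = (-793698 - 3507374)*(4331924 + ((-1620798 - 1575752) - 144721)) = -4301072*(4331924 + (-3196550 - 144721)) = -4301072*(4331924 - 3341271) = -4301072*990653 = -4260869880016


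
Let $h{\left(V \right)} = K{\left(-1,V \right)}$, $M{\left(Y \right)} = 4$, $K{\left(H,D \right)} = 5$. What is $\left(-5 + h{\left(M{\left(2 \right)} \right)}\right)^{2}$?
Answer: $0$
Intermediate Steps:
$h{\left(V \right)} = 5$
$\left(-5 + h{\left(M{\left(2 \right)} \right)}\right)^{2} = \left(-5 + 5\right)^{2} = 0^{2} = 0$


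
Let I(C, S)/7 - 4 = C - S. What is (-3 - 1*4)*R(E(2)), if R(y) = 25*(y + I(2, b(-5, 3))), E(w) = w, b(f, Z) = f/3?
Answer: -29225/3 ≈ -9741.7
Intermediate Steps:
b(f, Z) = f/3 (b(f, Z) = f*(⅓) = f/3)
I(C, S) = 28 - 7*S + 7*C (I(C, S) = 28 + 7*(C - S) = 28 + (-7*S + 7*C) = 28 - 7*S + 7*C)
R(y) = 4025/3 + 25*y (R(y) = 25*(y + (28 - 7*(-5)/3 + 7*2)) = 25*(y + (28 - 7*(-5/3) + 14)) = 25*(y + (28 + 35/3 + 14)) = 25*(y + 161/3) = 25*(161/3 + y) = 4025/3 + 25*y)
(-3 - 1*4)*R(E(2)) = (-3 - 1*4)*(4025/3 + 25*2) = (-3 - 4)*(4025/3 + 50) = -7*4175/3 = -29225/3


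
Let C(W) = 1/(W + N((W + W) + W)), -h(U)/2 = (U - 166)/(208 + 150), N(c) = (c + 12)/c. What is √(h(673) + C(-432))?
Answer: 5*I*√7872221321277/8332271 ≈ 1.6837*I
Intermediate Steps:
N(c) = (12 + c)/c
h(U) = 166/179 - U/179 (h(U) = -2*(U - 166)/(208 + 150) = -2*(-166 + U)/358 = -2*(-83/179 + U/358) = 166/179 - U/179)
C(W) = 1/(W + (12 + 3*W)/(3*W)) (C(W) = 1/(W + (12 + ((W + W) + W))/((W + W) + W)) = 1/(W + (12 + (2*W + W))/(2*W + W)) = 1/(W + (12 + 3*W)/((3*W))) = 1/(W + (1/(3*W))*(12 + 3*W)) = 1/(W + (12 + 3*W)/(3*W)))
√(h(673) + C(-432)) = √((166/179 - 1/179*673) - 432/(4 - 432 + (-432)²)) = √((166/179 - 673/179) - 432/(4 - 432 + 186624)) = √(-507/179 - 432/186196) = √(-507/179 - 432*1/186196) = √(-507/179 - 108/46549) = √(-23619675/8332271) = 5*I*√7872221321277/8332271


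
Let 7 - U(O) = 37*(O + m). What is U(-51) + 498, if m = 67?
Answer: -87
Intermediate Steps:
U(O) = -2472 - 37*O (U(O) = 7 - 37*(O + 67) = 7 - 37*(67 + O) = 7 - (2479 + 37*O) = 7 + (-2479 - 37*O) = -2472 - 37*O)
U(-51) + 498 = (-2472 - 37*(-51)) + 498 = (-2472 + 1887) + 498 = -585 + 498 = -87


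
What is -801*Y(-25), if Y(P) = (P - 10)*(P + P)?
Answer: -1401750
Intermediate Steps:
Y(P) = 2*P*(-10 + P) (Y(P) = (-10 + P)*(2*P) = 2*P*(-10 + P))
-801*Y(-25) = -1602*(-25)*(-10 - 25) = -1602*(-25)*(-35) = -801*1750 = -1401750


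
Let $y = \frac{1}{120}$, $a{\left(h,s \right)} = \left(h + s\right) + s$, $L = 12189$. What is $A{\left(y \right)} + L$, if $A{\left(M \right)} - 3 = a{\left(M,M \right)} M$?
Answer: $\frac{58521601}{4800} \approx 12192.0$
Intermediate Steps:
$a{\left(h,s \right)} = h + 2 s$
$y = \frac{1}{120} \approx 0.0083333$
$A{\left(M \right)} = 3 + 3 M^{2}$ ($A{\left(M \right)} = 3 + \left(M + 2 M\right) M = 3 + 3 M M = 3 + 3 M^{2}$)
$A{\left(y \right)} + L = \left(3 + \frac{3}{14400}\right) + 12189 = \left(3 + 3 \cdot \frac{1}{14400}\right) + 12189 = \left(3 + \frac{1}{4800}\right) + 12189 = \frac{14401}{4800} + 12189 = \frac{58521601}{4800}$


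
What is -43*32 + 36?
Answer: -1340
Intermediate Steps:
-43*32 + 36 = -1376 + 36 = -1340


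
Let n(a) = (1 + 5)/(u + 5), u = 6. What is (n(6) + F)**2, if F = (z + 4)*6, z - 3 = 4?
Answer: 535824/121 ≈ 4428.3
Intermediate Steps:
z = 7 (z = 3 + 4 = 7)
n(a) = 6/11 (n(a) = (1 + 5)/(6 + 5) = 6/11)
F = 66 (F = (7 + 4)*6 = 11*6 = 66)
(n(6) + F)**2 = (6/11 + 66)**2 = (732/11)**2 = 535824/121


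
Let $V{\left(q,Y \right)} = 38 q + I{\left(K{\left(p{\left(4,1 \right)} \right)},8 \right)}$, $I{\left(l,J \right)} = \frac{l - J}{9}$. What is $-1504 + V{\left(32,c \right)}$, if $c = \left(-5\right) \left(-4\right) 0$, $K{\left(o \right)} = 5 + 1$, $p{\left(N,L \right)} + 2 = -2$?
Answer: $- \frac{2594}{9} \approx -288.22$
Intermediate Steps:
$p{\left(N,L \right)} = -4$ ($p{\left(N,L \right)} = -2 - 2 = -4$)
$K{\left(o \right)} = 6$
$I{\left(l,J \right)} = - \frac{J}{9} + \frac{l}{9}$ ($I{\left(l,J \right)} = \left(l - J\right) \frac{1}{9} = - \frac{J}{9} + \frac{l}{9}$)
$c = 0$ ($c = 20 \cdot 0 = 0$)
$V{\left(q,Y \right)} = - \frac{2}{9} + 38 q$ ($V{\left(q,Y \right)} = 38 q + \left(\left(- \frac{1}{9}\right) 8 + \frac{1}{9} \cdot 6\right) = 38 q + \left(- \frac{8}{9} + \frac{2}{3}\right) = 38 q - \frac{2}{9} = - \frac{2}{9} + 38 q$)
$-1504 + V{\left(32,c \right)} = -1504 + \left(- \frac{2}{9} + 38 \cdot 32\right) = -1504 + \left(- \frac{2}{9} + 1216\right) = -1504 + \frac{10942}{9} = - \frac{2594}{9}$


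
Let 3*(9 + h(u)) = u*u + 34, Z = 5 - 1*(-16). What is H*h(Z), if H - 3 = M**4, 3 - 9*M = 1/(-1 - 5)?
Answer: 717905692/1594323 ≈ 450.29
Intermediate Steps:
M = 19/54 (M = 1/3 - 1/(9*(-1 - 5)) = 1/3 - 1/9/(-6) = 1/3 - 1/9*(-1/6) = 1/3 + 1/54 = 19/54 ≈ 0.35185)
Z = 21 (Z = 5 + 16 = 21)
H = 25639489/8503056 (H = 3 + (19/54)**4 = 3 + 130321/8503056 = 25639489/8503056 ≈ 3.0153)
h(u) = 7/3 + u**2/3 (h(u) = -9 + (u*u + 34)/3 = -9 + (u**2 + 34)/3 = -9 + (34 + u**2)/3 = -9 + (34/3 + u**2/3) = 7/3 + u**2/3)
H*h(Z) = 25639489*(7/3 + (1/3)*21**2)/8503056 = 25639489*(7/3 + (1/3)*441)/8503056 = 25639489*(7/3 + 147)/8503056 = (25639489/8503056)*(448/3) = 717905692/1594323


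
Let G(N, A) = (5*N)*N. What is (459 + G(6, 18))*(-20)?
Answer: -12780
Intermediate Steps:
G(N, A) = 5*N²
(459 + G(6, 18))*(-20) = (459 + 5*6²)*(-20) = (459 + 5*36)*(-20) = (459 + 180)*(-20) = 639*(-20) = -12780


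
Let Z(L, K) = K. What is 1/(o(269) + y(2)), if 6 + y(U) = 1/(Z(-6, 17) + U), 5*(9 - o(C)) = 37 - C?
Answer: 95/4698 ≈ 0.020221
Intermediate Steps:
o(C) = 8/5 + C/5 (o(C) = 9 - (37 - C)/5 = 9 + (-37/5 + C/5) = 8/5 + C/5)
y(U) = -6 + 1/(17 + U)
1/(o(269) + y(2)) = 1/((8/5 + (⅕)*269) + (-101 - 6*2)/(17 + 2)) = 1/((8/5 + 269/5) + (-101 - 12)/19) = 1/(277/5 + (1/19)*(-113)) = 1/(277/5 - 113/19) = 1/(4698/95) = 95/4698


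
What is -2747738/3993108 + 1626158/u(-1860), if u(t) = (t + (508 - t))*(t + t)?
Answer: -23186487861/14972253520 ≈ -1.5486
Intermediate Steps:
u(t) = 1016*t (u(t) = 508*(2*t) = 1016*t)
-2747738/3993108 + 1626158/u(-1860) = -2747738/3993108 + 1626158/((1016*(-1860))) = -2747738*1/3993108 + 1626158/(-1889760) = -196267/285222 + 1626158*(-1/1889760) = -196267/285222 - 813079/944880 = -23186487861/14972253520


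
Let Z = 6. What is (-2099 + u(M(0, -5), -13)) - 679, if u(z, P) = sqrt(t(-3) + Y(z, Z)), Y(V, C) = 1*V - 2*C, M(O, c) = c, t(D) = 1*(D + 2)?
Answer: -2778 + 3*I*sqrt(2) ≈ -2778.0 + 4.2426*I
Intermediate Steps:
t(D) = 2 + D (t(D) = 1*(2 + D) = 2 + D)
Y(V, C) = V - 2*C
u(z, P) = sqrt(-13 + z) (u(z, P) = sqrt((2 - 3) + (z - 2*6)) = sqrt(-1 + (z - 12)) = sqrt(-1 + (-12 + z)) = sqrt(-13 + z))
(-2099 + u(M(0, -5), -13)) - 679 = (-2099 + sqrt(-13 - 5)) - 679 = (-2099 + sqrt(-18)) - 679 = (-2099 + 3*I*sqrt(2)) - 679 = -2778 + 3*I*sqrt(2)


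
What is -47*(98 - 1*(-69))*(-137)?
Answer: 1075313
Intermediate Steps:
-47*(98 - 1*(-69))*(-137) = -47*(98 + 69)*(-137) = -47*167*(-137) = -7849*(-137) = 1075313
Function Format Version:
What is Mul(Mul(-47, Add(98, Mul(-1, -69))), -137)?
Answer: 1075313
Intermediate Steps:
Mul(Mul(-47, Add(98, Mul(-1, -69))), -137) = Mul(Mul(-47, Add(98, 69)), -137) = Mul(Mul(-47, 167), -137) = Mul(-7849, -137) = 1075313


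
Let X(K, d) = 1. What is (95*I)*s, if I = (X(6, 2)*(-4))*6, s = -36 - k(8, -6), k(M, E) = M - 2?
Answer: 95760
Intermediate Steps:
k(M, E) = -2 + M
s = -42 (s = -36 - (-2 + 8) = -36 - 1*6 = -36 - 6 = -42)
I = -24 (I = (1*(-4))*6 = -4*6 = -24)
(95*I)*s = (95*(-24))*(-42) = -2280*(-42) = 95760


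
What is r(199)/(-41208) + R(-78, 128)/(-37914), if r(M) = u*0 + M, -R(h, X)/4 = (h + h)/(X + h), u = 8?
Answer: -33579841/6509833800 ≈ -0.0051583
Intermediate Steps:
R(h, X) = -8*h/(X + h) (R(h, X) = -4*(h + h)/(X + h) = -4*2*h/(X + h) = -8*h/(X + h))
r(M) = M (r(M) = 8*0 + M = 0 + M = M)
r(199)/(-41208) + R(-78, 128)/(-37914) = 199/(-41208) - 8*(-78)/(128 - 78)/(-37914) = 199*(-1/41208) - 8*(-78)/50*(-1/37914) = -199/41208 - 8*(-78)*1/50*(-1/37914) = -199/41208 + (312/25)*(-1/37914) = -199/41208 - 52/157975 = -33579841/6509833800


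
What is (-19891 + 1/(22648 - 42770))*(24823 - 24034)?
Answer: -315794648667/20122 ≈ -1.5694e+7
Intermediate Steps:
(-19891 + 1/(22648 - 42770))*(24823 - 24034) = (-19891 + 1/(-20122))*789 = (-19891 - 1/20122)*789 = -400246703/20122*789 = -315794648667/20122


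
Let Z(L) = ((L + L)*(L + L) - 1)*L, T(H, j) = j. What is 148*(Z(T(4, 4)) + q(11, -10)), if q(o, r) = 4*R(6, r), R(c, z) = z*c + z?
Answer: -4144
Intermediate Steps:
R(c, z) = z + c*z (R(c, z) = c*z + z = z + c*z)
Z(L) = L*(-1 + 4*L**2) (Z(L) = ((2*L)*(2*L) - 1)*L = (4*L**2 - 1)*L = (-1 + 4*L**2)*L = L*(-1 + 4*L**2))
q(o, r) = 28*r (q(o, r) = 4*(r*(1 + 6)) = 4*(r*7) = 4*(7*r) = 28*r)
148*(Z(T(4, 4)) + q(11, -10)) = 148*((-1*4 + 4*4**3) + 28*(-10)) = 148*((-4 + 4*64) - 280) = 148*((-4 + 256) - 280) = 148*(252 - 280) = 148*(-28) = -4144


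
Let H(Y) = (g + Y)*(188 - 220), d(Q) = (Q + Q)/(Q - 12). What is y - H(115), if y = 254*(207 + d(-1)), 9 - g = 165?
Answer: 666966/13 ≈ 51305.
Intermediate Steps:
g = -156 (g = 9 - 1*165 = 9 - 165 = -156)
d(Q) = 2*Q/(-12 + Q) (d(Q) = (2*Q)/(-12 + Q) = 2*Q/(-12 + Q))
H(Y) = 4992 - 32*Y (H(Y) = (-156 + Y)*(188 - 220) = (-156 + Y)*(-32) = 4992 - 32*Y)
y = 684022/13 (y = 254*(207 + 2*(-1)/(-12 - 1)) = 254*(207 + 2*(-1)/(-13)) = 254*(207 + 2*(-1)*(-1/13)) = 254*(207 + 2/13) = 254*(2693/13) = 684022/13 ≈ 52617.)
y - H(115) = 684022/13 - (4992 - 32*115) = 684022/13 - (4992 - 3680) = 684022/13 - 1*1312 = 684022/13 - 1312 = 666966/13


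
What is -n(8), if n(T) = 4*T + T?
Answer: -40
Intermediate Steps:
n(T) = 5*T
-n(8) = -5*8 = -1*40 = -40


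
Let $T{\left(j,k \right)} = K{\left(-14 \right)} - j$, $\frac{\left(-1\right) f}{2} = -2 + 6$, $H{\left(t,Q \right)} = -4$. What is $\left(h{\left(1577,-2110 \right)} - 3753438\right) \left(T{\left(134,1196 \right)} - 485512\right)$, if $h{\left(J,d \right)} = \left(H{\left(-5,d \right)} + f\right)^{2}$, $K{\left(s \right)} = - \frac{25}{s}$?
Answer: $\frac{12759358609293}{7} \approx 1.8228 \cdot 10^{12}$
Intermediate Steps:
$f = -8$ ($f = - 2 \left(-2 + 6\right) = \left(-2\right) 4 = -8$)
$h{\left(J,d \right)} = 144$ ($h{\left(J,d \right)} = \left(-4 - 8\right)^{2} = \left(-12\right)^{2} = 144$)
$T{\left(j,k \right)} = \frac{25}{14} - j$ ($T{\left(j,k \right)} = - \frac{25}{-14} - j = \left(-25\right) \left(- \frac{1}{14}\right) - j = \frac{25}{14} - j$)
$\left(h{\left(1577,-2110 \right)} - 3753438\right) \left(T{\left(134,1196 \right)} - 485512\right) = \left(144 - 3753438\right) \left(\left(\frac{25}{14} - 134\right) - 485512\right) = - 3753294 \left(\left(\frac{25}{14} - 134\right) - 485512\right) = - 3753294 \left(- \frac{1851}{14} - 485512\right) = \left(-3753294\right) \left(- \frac{6799019}{14}\right) = \frac{12759358609293}{7}$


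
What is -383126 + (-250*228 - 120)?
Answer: -440246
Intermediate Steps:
-383126 + (-250*228 - 120) = -383126 + (-57000 - 120) = -383126 - 57120 = -440246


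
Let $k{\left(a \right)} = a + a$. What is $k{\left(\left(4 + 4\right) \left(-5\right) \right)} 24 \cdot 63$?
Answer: $-120960$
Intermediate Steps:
$k{\left(a \right)} = 2 a$
$k{\left(\left(4 + 4\right) \left(-5\right) \right)} 24 \cdot 63 = 2 \left(4 + 4\right) \left(-5\right) 24 \cdot 63 = 2 \cdot 8 \left(-5\right) 24 \cdot 63 = 2 \left(-40\right) 24 \cdot 63 = \left(-80\right) 24 \cdot 63 = \left(-1920\right) 63 = -120960$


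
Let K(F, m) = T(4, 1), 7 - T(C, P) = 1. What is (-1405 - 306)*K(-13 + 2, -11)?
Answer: -10266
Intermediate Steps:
T(C, P) = 6 (T(C, P) = 7 - 1*1 = 7 - 1 = 6)
K(F, m) = 6
(-1405 - 306)*K(-13 + 2, -11) = (-1405 - 306)*6 = -1711*6 = -10266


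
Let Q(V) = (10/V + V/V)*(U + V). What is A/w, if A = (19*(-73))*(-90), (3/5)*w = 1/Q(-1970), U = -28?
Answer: -29330655984/197 ≈ -1.4889e+8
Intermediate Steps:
Q(V) = (1 + 10/V)*(-28 + V) (Q(V) = (10/V + V/V)*(-28 + V) = (10/V + 1)*(-28 + V) = (1 + 10/V)*(-28 + V))
w = -985/1174824 (w = 5/(3*(-18 - 1970 - 280/(-1970))) = 5/(3*(-18 - 1970 - 280*(-1/1970))) = 5/(3*(-18 - 1970 + 28/197)) = 5/(3*(-391608/197)) = (5/3)*(-197/391608) = -985/1174824 ≈ -0.00083842)
A = 124830 (A = -1387*(-90) = 124830)
A/w = 124830/(-985/1174824) = 124830*(-1174824/985) = -29330655984/197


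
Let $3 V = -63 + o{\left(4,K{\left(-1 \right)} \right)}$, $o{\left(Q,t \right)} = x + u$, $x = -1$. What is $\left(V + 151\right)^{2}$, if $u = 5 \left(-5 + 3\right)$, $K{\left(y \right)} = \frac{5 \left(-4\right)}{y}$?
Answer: $\frac{143641}{9} \approx 15960.0$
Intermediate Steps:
$K{\left(y \right)} = - \frac{20}{y}$
$u = -10$ ($u = 5 \left(-2\right) = -10$)
$o{\left(Q,t \right)} = -11$ ($o{\left(Q,t \right)} = -1 - 10 = -11$)
$V = - \frac{74}{3}$ ($V = \frac{-63 - 11}{3} = \frac{1}{3} \left(-74\right) = - \frac{74}{3} \approx -24.667$)
$\left(V + 151\right)^{2} = \left(- \frac{74}{3} + 151\right)^{2} = \left(\frac{379}{3}\right)^{2} = \frac{143641}{9}$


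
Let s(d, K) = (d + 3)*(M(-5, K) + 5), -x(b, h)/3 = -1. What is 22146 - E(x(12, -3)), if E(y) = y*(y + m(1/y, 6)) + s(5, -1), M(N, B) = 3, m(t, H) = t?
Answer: 22072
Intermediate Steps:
x(b, h) = 3 (x(b, h) = -3*(-1) = 3)
s(d, K) = 24 + 8*d (s(d, K) = (d + 3)*(3 + 5) = (3 + d)*8 = 24 + 8*d)
E(y) = 64 + y*(y + 1/y) (E(y) = y*(y + 1/y) + (24 + 8*5) = y*(y + 1/y) + (24 + 40) = y*(y + 1/y) + 64 = 64 + y*(y + 1/y))
22146 - E(x(12, -3)) = 22146 - (65 + 3**2) = 22146 - (65 + 9) = 22146 - 1*74 = 22146 - 74 = 22072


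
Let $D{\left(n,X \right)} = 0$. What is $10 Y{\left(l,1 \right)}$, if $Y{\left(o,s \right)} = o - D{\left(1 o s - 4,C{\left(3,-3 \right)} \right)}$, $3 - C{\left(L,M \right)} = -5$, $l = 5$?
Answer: $50$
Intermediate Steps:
$C{\left(L,M \right)} = 8$ ($C{\left(L,M \right)} = 3 - -5 = 3 + 5 = 8$)
$Y{\left(o,s \right)} = o$ ($Y{\left(o,s \right)} = o - 0 = o + 0 = o$)
$10 Y{\left(l,1 \right)} = 10 \cdot 5 = 50$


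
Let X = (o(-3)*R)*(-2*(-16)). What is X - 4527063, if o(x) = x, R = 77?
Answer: -4534455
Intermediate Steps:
X = -7392 (X = (-3*77)*(-2*(-16)) = -231*32 = -7392)
X - 4527063 = -7392 - 4527063 = -4534455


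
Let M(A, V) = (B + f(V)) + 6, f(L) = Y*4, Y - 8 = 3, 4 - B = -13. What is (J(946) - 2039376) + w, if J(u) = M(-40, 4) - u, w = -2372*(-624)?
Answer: -560127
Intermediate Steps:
B = 17 (B = 4 - 1*(-13) = 4 + 13 = 17)
Y = 11 (Y = 8 + 3 = 11)
f(L) = 44 (f(L) = 11*4 = 44)
M(A, V) = 67 (M(A, V) = (17 + 44) + 6 = 61 + 6 = 67)
w = 1480128
J(u) = 67 - u
(J(946) - 2039376) + w = ((67 - 1*946) - 2039376) + 1480128 = ((67 - 946) - 2039376) + 1480128 = (-879 - 2039376) + 1480128 = -2040255 + 1480128 = -560127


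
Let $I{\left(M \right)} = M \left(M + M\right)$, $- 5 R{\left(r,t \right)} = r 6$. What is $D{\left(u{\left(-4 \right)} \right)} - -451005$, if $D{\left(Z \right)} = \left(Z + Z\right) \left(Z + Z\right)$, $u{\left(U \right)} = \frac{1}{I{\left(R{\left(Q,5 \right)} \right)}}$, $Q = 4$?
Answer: $\frac{149632635505}{331776} \approx 4.5101 \cdot 10^{5}$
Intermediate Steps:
$R{\left(r,t \right)} = - \frac{6 r}{5}$ ($R{\left(r,t \right)} = - \frac{r 6}{5} = - \frac{6 r}{5}$)
$I{\left(M \right)} = 2 M^{2}$ ($I{\left(M \right)} = M 2 M = 2 M^{2}$)
$u{\left(U \right)} = \frac{25}{1152}$ ($u{\left(U \right)} = \frac{1}{2 \left(\left(- \frac{6}{5}\right) 4\right)^{2}} = \frac{1}{2 \left(- \frac{24}{5}\right)^{2}} = \frac{1}{2 \cdot \frac{576}{25}} = \frac{1}{\frac{1152}{25}} = \frac{25}{1152}$)
$D{\left(Z \right)} = 4 Z^{2}$ ($D{\left(Z \right)} = 2 Z 2 Z = 4 Z^{2}$)
$D{\left(u{\left(-4 \right)} \right)} - -451005 = 4 \left(\frac{25}{1152}\right)^{2} - -451005 = 4 \cdot \frac{625}{1327104} + 451005 = \frac{625}{331776} + 451005 = \frac{149632635505}{331776}$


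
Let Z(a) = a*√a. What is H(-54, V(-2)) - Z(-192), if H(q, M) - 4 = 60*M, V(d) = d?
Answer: -116 + 1536*I*√3 ≈ -116.0 + 2660.4*I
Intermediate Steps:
Z(a) = a^(3/2)
H(q, M) = 4 + 60*M
H(-54, V(-2)) - Z(-192) = (4 + 60*(-2)) - (-192)^(3/2) = (4 - 120) - (-1536)*I*√3 = -116 + 1536*I*√3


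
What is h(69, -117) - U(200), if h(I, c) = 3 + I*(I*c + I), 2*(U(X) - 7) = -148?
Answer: -552206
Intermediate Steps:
U(X) = -67 (U(X) = 7 + (½)*(-148) = 7 - 74 = -67)
h(I, c) = 3 + I*(I + I*c)
h(69, -117) - U(200) = (3 + 69² - 117*69²) - 1*(-67) = (3 + 4761 - 117*4761) + 67 = (3 + 4761 - 557037) + 67 = -552273 + 67 = -552206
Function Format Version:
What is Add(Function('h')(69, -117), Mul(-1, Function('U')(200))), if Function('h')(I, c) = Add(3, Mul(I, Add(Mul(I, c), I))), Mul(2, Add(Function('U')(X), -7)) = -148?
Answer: -552206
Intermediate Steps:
Function('U')(X) = -67 (Function('U')(X) = Add(7, Mul(Rational(1, 2), -148)) = Add(7, -74) = -67)
Function('h')(I, c) = Add(3, Mul(I, Add(I, Mul(I, c))))
Add(Function('h')(69, -117), Mul(-1, Function('U')(200))) = Add(Add(3, Pow(69, 2), Mul(-117, Pow(69, 2))), Mul(-1, -67)) = Add(Add(3, 4761, Mul(-117, 4761)), 67) = Add(Add(3, 4761, -557037), 67) = Add(-552273, 67) = -552206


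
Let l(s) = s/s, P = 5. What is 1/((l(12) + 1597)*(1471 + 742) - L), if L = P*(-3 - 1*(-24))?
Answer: 1/3536269 ≈ 2.8278e-7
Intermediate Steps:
l(s) = 1
L = 105 (L = 5*(-3 - 1*(-24)) = 5*(-3 + 24) = 5*21 = 105)
1/((l(12) + 1597)*(1471 + 742) - L) = 1/((1 + 1597)*(1471 + 742) - 1*105) = 1/(1598*2213 - 105) = 1/(3536374 - 105) = 1/3536269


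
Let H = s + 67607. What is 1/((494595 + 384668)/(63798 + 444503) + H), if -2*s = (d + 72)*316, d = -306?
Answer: 508301/53158489542 ≈ 9.5620e-6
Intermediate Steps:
s = 36972 (s = -(-306 + 72)*316/2 = -(-117)*316 = -1/2*(-73944) = 36972)
H = 104579 (H = 36972 + 67607 = 104579)
1/((494595 + 384668)/(63798 + 444503) + H) = 1/((494595 + 384668)/(63798 + 444503) + 104579) = 1/(879263/508301 + 104579) = 1/(53158489542/508301) = 508301/53158489542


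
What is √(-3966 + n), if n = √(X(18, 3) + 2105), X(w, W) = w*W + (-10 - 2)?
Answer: √(-3966 + √2147) ≈ 62.607*I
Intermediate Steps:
X(w, W) = -12 + W*w (X(w, W) = W*w - 12 = -12 + W*w)
n = √2147 (n = √((-12 + 3*18) + 2105) = √((-12 + 54) + 2105) = √(42 + 2105) = √2147 ≈ 46.336)
√(-3966 + n) = √(-3966 + √2147)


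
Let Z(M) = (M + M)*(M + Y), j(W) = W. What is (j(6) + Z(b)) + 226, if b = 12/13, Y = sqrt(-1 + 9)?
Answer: 39496/169 + 48*sqrt(2)/13 ≈ 238.93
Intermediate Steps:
Y = 2*sqrt(2) (Y = sqrt(8) = 2*sqrt(2) ≈ 2.8284)
b = 12/13 (b = 12*(1/13) = 12/13 ≈ 0.92308)
Z(M) = 2*M*(M + 2*sqrt(2)) (Z(M) = (M + M)*(M + 2*sqrt(2)) = (2*M)*(M + 2*sqrt(2)) = 2*M*(M + 2*sqrt(2)))
(j(6) + Z(b)) + 226 = (6 + 2*(12/13)*(12/13 + 2*sqrt(2))) + 226 = (6 + (288/169 + 48*sqrt(2)/13)) + 226 = (1302/169 + 48*sqrt(2)/13) + 226 = 39496/169 + 48*sqrt(2)/13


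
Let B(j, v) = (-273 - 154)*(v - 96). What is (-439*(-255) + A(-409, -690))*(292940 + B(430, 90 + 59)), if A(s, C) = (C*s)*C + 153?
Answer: -52605591895818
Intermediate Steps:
B(j, v) = 40992 - 427*v (B(j, v) = -427*(-96 + v) = 40992 - 427*v)
A(s, C) = 153 + s*C**2 (A(s, C) = s*C**2 + 153 = 153 + s*C**2)
(-439*(-255) + A(-409, -690))*(292940 + B(430, 90 + 59)) = (-439*(-255) + (153 - 409*(-690)**2))*(292940 + (40992 - 427*(90 + 59))) = (111945 + (153 - 409*476100))*(292940 + (40992 - 427*149)) = (111945 + (153 - 194724900))*(292940 + (40992 - 63623)) = (111945 - 194724747)*(292940 - 22631) = -194612802*270309 = -52605591895818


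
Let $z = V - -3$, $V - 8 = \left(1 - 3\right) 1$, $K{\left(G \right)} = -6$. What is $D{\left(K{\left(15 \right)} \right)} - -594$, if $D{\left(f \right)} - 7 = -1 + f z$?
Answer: $546$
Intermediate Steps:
$V = 6$ ($V = 8 + \left(1 - 3\right) 1 = 8 - 2 = 6$)
$z = 9$ ($z = 6 - -3 = 6 + 3 = 9$)
$D{\left(f \right)} = 6 + 9 f$ ($D{\left(f \right)} = 7 + \left(-1 + f 9\right) = 7 + \left(-1 + 9 f\right) = 6 + 9 f$)
$D{\left(K{\left(15 \right)} \right)} - -594 = \left(6 + 9 \left(-6\right)\right) - -594 = \left(6 - 54\right) + 594 = -48 + 594 = 546$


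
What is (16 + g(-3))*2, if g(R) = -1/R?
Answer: 98/3 ≈ 32.667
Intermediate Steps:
(16 + g(-3))*2 = (16 - 1/(-3))*2 = (16 - 1*(-1/3))*2 = (16 + 1/3)*2 = (49/3)*2 = 98/3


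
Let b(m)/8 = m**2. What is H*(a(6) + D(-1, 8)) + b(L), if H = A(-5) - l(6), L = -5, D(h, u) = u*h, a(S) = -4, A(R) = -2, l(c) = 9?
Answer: 332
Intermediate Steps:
D(h, u) = h*u
b(m) = 8*m**2
H = -11 (H = -2 - 1*9 = -2 - 9 = -11)
H*(a(6) + D(-1, 8)) + b(L) = -11*(-4 - 1*8) + 8*(-5)**2 = -11*(-4 - 8) + 8*25 = -11*(-12) + 200 = 132 + 200 = 332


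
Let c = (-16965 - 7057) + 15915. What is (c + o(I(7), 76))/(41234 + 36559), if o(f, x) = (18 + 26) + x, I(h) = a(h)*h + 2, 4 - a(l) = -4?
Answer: -7987/77793 ≈ -0.10267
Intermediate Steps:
a(l) = 8 (a(l) = 4 - 1*(-4) = 4 + 4 = 8)
c = -8107 (c = -24022 + 15915 = -8107)
I(h) = 2 + 8*h (I(h) = 8*h + 2 = 2 + 8*h)
o(f, x) = 44 + x
(c + o(I(7), 76))/(41234 + 36559) = (-8107 + (44 + 76))/(41234 + 36559) = (-8107 + 120)/77793 = -7987*1/77793 = -7987/77793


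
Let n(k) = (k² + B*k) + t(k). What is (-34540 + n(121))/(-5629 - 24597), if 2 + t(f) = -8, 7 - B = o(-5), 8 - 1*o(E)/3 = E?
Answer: 23781/30226 ≈ 0.78677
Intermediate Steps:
o(E) = 24 - 3*E
B = -32 (B = 7 - (24 - 3*(-5)) = 7 - (24 + 15) = 7 - 1*39 = 7 - 39 = -32)
t(f) = -10 (t(f) = -2 - 8 = -10)
n(k) = -10 + k² - 32*k (n(k) = (k² - 32*k) - 10 = -10 + k² - 32*k)
(-34540 + n(121))/(-5629 - 24597) = (-34540 + (-10 + 121² - 32*121))/(-5629 - 24597) = (-34540 + (-10 + 14641 - 3872))/(-30226) = (-34540 + 10759)*(-1/30226) = -23781*(-1/30226) = 23781/30226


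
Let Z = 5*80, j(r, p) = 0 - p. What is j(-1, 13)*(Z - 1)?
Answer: -5187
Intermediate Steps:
j(r, p) = -p
Z = 400
j(-1, 13)*(Z - 1) = (-1*13)*(400 - 1) = -13*399 = -5187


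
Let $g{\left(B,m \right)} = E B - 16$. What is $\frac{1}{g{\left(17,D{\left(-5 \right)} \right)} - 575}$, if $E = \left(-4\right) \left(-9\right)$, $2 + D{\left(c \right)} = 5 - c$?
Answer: $\frac{1}{21} \approx 0.047619$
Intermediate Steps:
$D{\left(c \right)} = 3 - c$ ($D{\left(c \right)} = -2 - \left(-5 + c\right) = 3 - c$)
$E = 36$
$g{\left(B,m \right)} = -16 + 36 B$ ($g{\left(B,m \right)} = 36 B - 16 = -16 + 36 B$)
$\frac{1}{g{\left(17,D{\left(-5 \right)} \right)} - 575} = \frac{1}{\left(-16 + 36 \cdot 17\right) - 575} = \frac{1}{\left(-16 + 612\right) - 575} = \frac{1}{596 - 575} = \frac{1}{21}$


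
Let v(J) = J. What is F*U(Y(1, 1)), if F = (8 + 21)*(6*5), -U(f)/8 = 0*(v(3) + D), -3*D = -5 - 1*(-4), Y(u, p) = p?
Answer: 0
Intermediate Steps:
D = 1/3 (D = -(-5 - 1*(-4))/3 = -(-5 + 4)/3 = -1/3*(-1) = 1/3 ≈ 0.33333)
U(f) = 0 (U(f) = -0*(3 + 1/3) = -0*10/3 = -8*0 = 0)
F = 870 (F = 29*30 = 870)
F*U(Y(1, 1)) = 870*0 = 0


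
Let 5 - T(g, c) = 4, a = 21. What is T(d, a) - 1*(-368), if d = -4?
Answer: 369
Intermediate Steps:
T(g, c) = 1 (T(g, c) = 5 - 1*4 = 5 - 4 = 1)
T(d, a) - 1*(-368) = 1 - 1*(-368) = 1 + 368 = 369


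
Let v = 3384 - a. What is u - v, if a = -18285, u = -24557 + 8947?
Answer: -37279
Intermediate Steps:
u = -15610
v = 21669 (v = 3384 - 1*(-18285) = 3384 + 18285 = 21669)
u - v = -15610 - 1*21669 = -15610 - 21669 = -37279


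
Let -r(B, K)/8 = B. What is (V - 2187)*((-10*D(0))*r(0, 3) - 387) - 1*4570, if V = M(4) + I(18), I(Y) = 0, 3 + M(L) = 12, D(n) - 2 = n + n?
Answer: 838316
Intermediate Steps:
D(n) = 2 + 2*n (D(n) = 2 + (n + n) = 2 + 2*n)
M(L) = 9 (M(L) = -3 + 12 = 9)
r(B, K) = -8*B
V = 9 (V = 9 + 0 = 9)
(V - 2187)*((-10*D(0))*r(0, 3) - 387) - 1*4570 = (9 - 2187)*((-10*(2 + 2*0))*(-8*0) - 387) - 1*4570 = -2178*(-10*(2 + 0)*0 - 387) - 4570 = -2178*(-10*2*0 - 387) - 4570 = -2178*(-20*0 - 387) - 4570 = -2178*(0 - 387) - 4570 = -2178*(-387) - 4570 = 842886 - 4570 = 838316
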